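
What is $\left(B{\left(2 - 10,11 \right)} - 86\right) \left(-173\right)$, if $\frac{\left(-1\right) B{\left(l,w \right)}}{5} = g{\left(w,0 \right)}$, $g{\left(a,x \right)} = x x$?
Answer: $14878$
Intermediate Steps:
$g{\left(a,x \right)} = x^{2}$
$B{\left(l,w \right)} = 0$ ($B{\left(l,w \right)} = - 5 \cdot 0^{2} = \left(-5\right) 0 = 0$)
$\left(B{\left(2 - 10,11 \right)} - 86\right) \left(-173\right) = \left(0 - 86\right) \left(-173\right) = \left(-86\right) \left(-173\right) = 14878$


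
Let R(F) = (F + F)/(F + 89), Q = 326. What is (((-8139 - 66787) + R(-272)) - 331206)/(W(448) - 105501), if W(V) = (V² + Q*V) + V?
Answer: -74321612/44230917 ≈ -1.6803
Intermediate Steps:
R(F) = 2*F/(89 + F) (R(F) = (2*F)/(89 + F) = 2*F/(89 + F))
W(V) = V² + 327*V (W(V) = (V² + 326*V) + V = V² + 327*V)
(((-8139 - 66787) + R(-272)) - 331206)/(W(448) - 105501) = (((-8139 - 66787) + 2*(-272)/(89 - 272)) - 331206)/(448*(327 + 448) - 105501) = ((-74926 + 2*(-272)/(-183)) - 331206)/(448*775 - 105501) = ((-74926 + 2*(-272)*(-1/183)) - 331206)/(347200 - 105501) = ((-74926 + 544/183) - 331206)/241699 = (-13710914/183 - 331206)*(1/241699) = -74321612/183*1/241699 = -74321612/44230917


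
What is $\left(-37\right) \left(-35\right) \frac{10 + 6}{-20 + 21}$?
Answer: $20720$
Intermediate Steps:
$\left(-37\right) \left(-35\right) \frac{10 + 6}{-20 + 21} = 1295 \cdot \frac{16}{1} = 1295 \cdot 16 \cdot 1 = 1295 \cdot 16 = 20720$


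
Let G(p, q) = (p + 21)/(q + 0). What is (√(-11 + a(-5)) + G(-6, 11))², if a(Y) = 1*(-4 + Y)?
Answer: -2195/121 + 60*I*√5/11 ≈ -18.141 + 12.197*I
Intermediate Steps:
a(Y) = -4 + Y
G(p, q) = (21 + p)/q
(√(-11 + a(-5)) + G(-6, 11))² = (√(-11 + (-4 - 5)) + (21 - 6)/11)² = (√(-11 - 9) + (1/11)*15)² = (√(-20) + 15/11)² = (2*I*√5 + 15/11)² = (15/11 + 2*I*√5)²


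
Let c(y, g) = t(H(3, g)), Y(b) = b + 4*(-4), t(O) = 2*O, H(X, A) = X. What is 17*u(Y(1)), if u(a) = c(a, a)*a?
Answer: -1530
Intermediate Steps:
Y(b) = -16 + b (Y(b) = b - 16 = -16 + b)
c(y, g) = 6 (c(y, g) = 2*3 = 6)
u(a) = 6*a
17*u(Y(1)) = 17*(6*(-16 + 1)) = 17*(6*(-15)) = 17*(-90) = -1530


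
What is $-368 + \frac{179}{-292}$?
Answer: $- \frac{107635}{292} \approx -368.61$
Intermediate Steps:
$-368 + \frac{179}{-292} = -368 + 179 \left(- \frac{1}{292}\right) = -368 - \frac{179}{292} = - \frac{107635}{292}$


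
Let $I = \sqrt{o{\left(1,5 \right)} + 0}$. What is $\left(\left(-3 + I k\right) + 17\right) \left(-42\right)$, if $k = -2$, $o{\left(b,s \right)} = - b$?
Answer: $-588 + 84 i \approx -588.0 + 84.0 i$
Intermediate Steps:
$I = i$ ($I = \sqrt{\left(-1\right) 1 + 0} = \sqrt{-1 + 0} = \sqrt{-1} = i \approx 1.0 i$)
$\left(\left(-3 + I k\right) + 17\right) \left(-42\right) = \left(\left(-3 + i \left(-2\right)\right) + 17\right) \left(-42\right) = \left(\left(-3 - 2 i\right) + 17\right) \left(-42\right) = \left(14 - 2 i\right) \left(-42\right) = -588 + 84 i$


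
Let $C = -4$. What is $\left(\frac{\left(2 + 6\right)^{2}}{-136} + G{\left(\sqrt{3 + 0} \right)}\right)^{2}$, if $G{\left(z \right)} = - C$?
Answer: $\frac{3600}{289} \approx 12.457$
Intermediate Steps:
$G{\left(z \right)} = 4$ ($G{\left(z \right)} = \left(-1\right) \left(-4\right) = 4$)
$\left(\frac{\left(2 + 6\right)^{2}}{-136} + G{\left(\sqrt{3 + 0} \right)}\right)^{2} = \left(\frac{\left(2 + 6\right)^{2}}{-136} + 4\right)^{2} = \left(8^{2} \left(- \frac{1}{136}\right) + 4\right)^{2} = \left(64 \left(- \frac{1}{136}\right) + 4\right)^{2} = \left(- \frac{8}{17} + 4\right)^{2} = \left(\frac{60}{17}\right)^{2} = \frac{3600}{289}$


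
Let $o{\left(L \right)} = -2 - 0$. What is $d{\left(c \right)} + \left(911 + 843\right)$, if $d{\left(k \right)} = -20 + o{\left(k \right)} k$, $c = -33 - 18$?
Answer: $1836$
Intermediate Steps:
$o{\left(L \right)} = -2$ ($o{\left(L \right)} = -2 + 0 = -2$)
$c = -51$
$d{\left(k \right)} = -20 - 2 k$
$d{\left(c \right)} + \left(911 + 843\right) = \left(-20 - -102\right) + \left(911 + 843\right) = \left(-20 + 102\right) + 1754 = 82 + 1754 = 1836$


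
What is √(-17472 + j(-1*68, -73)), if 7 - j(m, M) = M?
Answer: 4*I*√1087 ≈ 131.88*I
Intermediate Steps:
j(m, M) = 7 - M
√(-17472 + j(-1*68, -73)) = √(-17472 + (7 - 1*(-73))) = √(-17472 + (7 + 73)) = √(-17472 + 80) = √(-17392) = 4*I*√1087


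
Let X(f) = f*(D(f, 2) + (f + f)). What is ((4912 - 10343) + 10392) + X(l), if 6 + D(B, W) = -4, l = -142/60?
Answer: 2248141/450 ≈ 4995.9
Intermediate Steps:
l = -71/30 (l = -142*1/60 = -71/30 ≈ -2.3667)
D(B, W) = -10 (D(B, W) = -6 - 4 = -10)
X(f) = f*(-10 + 2*f) (X(f) = f*(-10 + (f + f)) = f*(-10 + 2*f))
((4912 - 10343) + 10392) + X(l) = ((4912 - 10343) + 10392) + 2*(-71/30)*(-5 - 71/30) = (-5431 + 10392) + 2*(-71/30)*(-221/30) = 4961 + 15691/450 = 2248141/450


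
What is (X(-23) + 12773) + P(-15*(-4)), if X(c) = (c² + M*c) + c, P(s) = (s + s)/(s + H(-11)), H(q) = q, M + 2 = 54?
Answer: 592187/49 ≈ 12085.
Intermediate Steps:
M = 52 (M = -2 + 54 = 52)
P(s) = 2*s/(-11 + s) (P(s) = (s + s)/(s - 11) = (2*s)/(-11 + s) = 2*s/(-11 + s))
X(c) = c² + 53*c (X(c) = (c² + 52*c) + c = c² + 53*c)
(X(-23) + 12773) + P(-15*(-4)) = (-23*(53 - 23) + 12773) + 2*(-15*(-4))/(-11 - 15*(-4)) = (-23*30 + 12773) + 2*60/(-11 + 60) = (-690 + 12773) + 2*60/49 = 12083 + 2*60*(1/49) = 12083 + 120/49 = 592187/49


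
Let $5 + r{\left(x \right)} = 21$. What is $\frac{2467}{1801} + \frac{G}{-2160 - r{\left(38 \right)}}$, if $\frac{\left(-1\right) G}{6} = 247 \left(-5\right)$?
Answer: $- \frac{3988609}{1959488} \approx -2.0355$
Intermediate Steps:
$r{\left(x \right)} = 16$ ($r{\left(x \right)} = -5 + 21 = 16$)
$G = 7410$ ($G = - 6 \cdot 247 \left(-5\right) = \left(-6\right) \left(-1235\right) = 7410$)
$\frac{2467}{1801} + \frac{G}{-2160 - r{\left(38 \right)}} = \frac{2467}{1801} + \frac{7410}{-2160 - 16} = 2467 \cdot \frac{1}{1801} + \frac{7410}{-2160 - 16} = \frac{2467}{1801} + \frac{7410}{-2176} = \frac{2467}{1801} + 7410 \left(- \frac{1}{2176}\right) = \frac{2467}{1801} - \frac{3705}{1088} = - \frac{3988609}{1959488}$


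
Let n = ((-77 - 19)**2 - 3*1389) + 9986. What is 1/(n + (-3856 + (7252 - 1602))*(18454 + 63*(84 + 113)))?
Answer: 1/55386845 ≈ 1.8055e-8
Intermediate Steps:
n = 15035 (n = ((-96)**2 - 4167) + 9986 = (9216 - 4167) + 9986 = 5049 + 9986 = 15035)
1/(n + (-3856 + (7252 - 1602))*(18454 + 63*(84 + 113))) = 1/(15035 + (-3856 + (7252 - 1602))*(18454 + 63*(84 + 113))) = 1/(15035 + (-3856 + 5650)*(18454 + 63*197)) = 1/(15035 + 1794*(18454 + 12411)) = 1/(15035 + 1794*30865) = 1/(15035 + 55371810) = 1/55386845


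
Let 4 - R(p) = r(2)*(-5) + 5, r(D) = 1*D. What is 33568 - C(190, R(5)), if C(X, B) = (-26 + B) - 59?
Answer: 33644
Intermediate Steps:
r(D) = D
R(p) = 9 (R(p) = 4 - (2*(-5) + 5) = 4 - (-10 + 5) = 4 - 1*(-5) = 4 + 5 = 9)
C(X, B) = -85 + B
33568 - C(190, R(5)) = 33568 - (-85 + 9) = 33568 - 1*(-76) = 33568 + 76 = 33644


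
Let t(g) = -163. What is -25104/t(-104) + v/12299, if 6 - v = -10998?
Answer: 44363964/286391 ≈ 154.91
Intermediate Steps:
v = 11004 (v = 6 - 1*(-10998) = 6 + 10998 = 11004)
-25104/t(-104) + v/12299 = -25104/(-163) + 11004/12299 = -25104*(-1/163) + 11004*(1/12299) = 25104/163 + 1572/1757 = 44363964/286391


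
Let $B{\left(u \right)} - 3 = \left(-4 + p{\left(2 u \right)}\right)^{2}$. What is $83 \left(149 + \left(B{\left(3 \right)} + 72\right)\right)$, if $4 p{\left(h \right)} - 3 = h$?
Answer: $\frac{301539}{16} \approx 18846.0$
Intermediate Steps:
$p{\left(h \right)} = \frac{3}{4} + \frac{h}{4}$
$B{\left(u \right)} = 3 + \left(- \frac{13}{4} + \frac{u}{2}\right)^{2}$ ($B{\left(u \right)} = 3 + \left(-4 + \left(\frac{3}{4} + \frac{2 u}{4}\right)\right)^{2} = 3 + \left(-4 + \left(\frac{3}{4} + \frac{u}{2}\right)\right)^{2} = 3 + \left(- \frac{13}{4} + \frac{u}{2}\right)^{2}$)
$83 \left(149 + \left(B{\left(3 \right)} + 72\right)\right) = 83 \left(149 + \left(\left(3 + \frac{\left(-13 + 2 \cdot 3\right)^{2}}{16}\right) + 72\right)\right) = 83 \left(149 + \left(\left(3 + \frac{\left(-13 + 6\right)^{2}}{16}\right) + 72\right)\right) = 83 \left(149 + \left(\left(3 + \frac{\left(-7\right)^{2}}{16}\right) + 72\right)\right) = 83 \left(149 + \left(\left(3 + \frac{1}{16} \cdot 49\right) + 72\right)\right) = 83 \left(149 + \left(\left(3 + \frac{49}{16}\right) + 72\right)\right) = 83 \left(149 + \left(\frac{97}{16} + 72\right)\right) = 83 \left(149 + \frac{1249}{16}\right) = 83 \cdot \frac{3633}{16} = \frac{301539}{16}$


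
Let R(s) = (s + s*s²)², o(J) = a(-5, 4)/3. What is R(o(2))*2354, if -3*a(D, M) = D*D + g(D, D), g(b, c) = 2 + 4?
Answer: 2456208806216/531441 ≈ 4.6218e+6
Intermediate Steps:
g(b, c) = 6
a(D, M) = -2 - D²/3 (a(D, M) = -(D*D + 6)/3 = -(D² + 6)/3 = -(6 + D²)/3 = -2 - D²/3)
o(J) = -31/9 (o(J) = (-2 - ⅓*(-5)²)/3 = (-2 - ⅓*25)*(⅓) = (-2 - 25/3)*(⅓) = -31/3*⅓ = -31/9)
R(s) = (s + s³)²
R(o(2))*2354 = ((-31/9)²*(1 + (-31/9)²)²)*2354 = (961*(1 + 961/81)²/81)*2354 = (961*(1042/81)²/81)*2354 = ((961/81)*(1085764/6561))*2354 = (1043419204/531441)*2354 = 2456208806216/531441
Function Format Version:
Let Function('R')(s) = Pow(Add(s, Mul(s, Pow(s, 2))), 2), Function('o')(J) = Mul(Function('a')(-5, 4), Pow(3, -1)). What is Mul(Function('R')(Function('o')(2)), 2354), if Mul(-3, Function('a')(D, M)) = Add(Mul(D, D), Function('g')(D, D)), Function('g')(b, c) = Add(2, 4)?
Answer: Rational(2456208806216, 531441) ≈ 4.6218e+6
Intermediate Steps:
Function('g')(b, c) = 6
Function('a')(D, M) = Add(-2, Mul(Rational(-1, 3), Pow(D, 2))) (Function('a')(D, M) = Mul(Rational(-1, 3), Add(Mul(D, D), 6)) = Mul(Rational(-1, 3), Add(Pow(D, 2), 6)) = Mul(Rational(-1, 3), Add(6, Pow(D, 2))) = Add(-2, Mul(Rational(-1, 3), Pow(D, 2))))
Function('o')(J) = Rational(-31, 9) (Function('o')(J) = Mul(Add(-2, Mul(Rational(-1, 3), Pow(-5, 2))), Pow(3, -1)) = Mul(Add(-2, Mul(Rational(-1, 3), 25)), Rational(1, 3)) = Mul(Add(-2, Rational(-25, 3)), Rational(1, 3)) = Mul(Rational(-31, 3), Rational(1, 3)) = Rational(-31, 9))
Function('R')(s) = Pow(Add(s, Pow(s, 3)), 2)
Mul(Function('R')(Function('o')(2)), 2354) = Mul(Mul(Pow(Rational(-31, 9), 2), Pow(Add(1, Pow(Rational(-31, 9), 2)), 2)), 2354) = Mul(Mul(Rational(961, 81), Pow(Add(1, Rational(961, 81)), 2)), 2354) = Mul(Mul(Rational(961, 81), Pow(Rational(1042, 81), 2)), 2354) = Mul(Mul(Rational(961, 81), Rational(1085764, 6561)), 2354) = Mul(Rational(1043419204, 531441), 2354) = Rational(2456208806216, 531441)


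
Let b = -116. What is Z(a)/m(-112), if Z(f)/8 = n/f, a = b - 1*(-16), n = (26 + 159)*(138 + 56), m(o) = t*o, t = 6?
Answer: 3589/840 ≈ 4.2726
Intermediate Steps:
m(o) = 6*o
n = 35890 (n = 185*194 = 35890)
a = -100 (a = -116 - 1*(-16) = -116 + 16 = -100)
Z(f) = 287120/f (Z(f) = 8*(35890/f) = 287120/f)
Z(a)/m(-112) = (287120/(-100))/((6*(-112))) = (287120*(-1/100))/(-672) = -14356/5*(-1/672) = 3589/840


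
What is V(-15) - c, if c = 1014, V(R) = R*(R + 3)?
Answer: -834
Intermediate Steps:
V(R) = R*(3 + R)
V(-15) - c = -15*(3 - 15) - 1*1014 = -15*(-12) - 1014 = 180 - 1014 = -834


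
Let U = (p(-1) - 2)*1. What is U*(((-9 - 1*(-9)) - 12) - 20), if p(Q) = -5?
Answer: 224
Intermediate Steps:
U = -7 (U = (-5 - 2)*1 = -7*1 = -7)
U*(((-9 - 1*(-9)) - 12) - 20) = -7*(((-9 - 1*(-9)) - 12) - 20) = -7*(((-9 + 9) - 12) - 20) = -7*((0 - 12) - 20) = -7*(-12 - 20) = -7*(-32) = 224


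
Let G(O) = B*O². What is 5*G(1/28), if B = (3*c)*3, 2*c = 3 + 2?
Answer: 225/1568 ≈ 0.14349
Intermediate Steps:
c = 5/2 (c = (3 + 2)/2 = (½)*5 = 5/2 ≈ 2.5000)
B = 45/2 (B = (3*(5/2))*3 = (15/2)*3 = 45/2 ≈ 22.500)
G(O) = 45*O²/2
5*G(1/28) = 5*(45*(1/28)²/2) = 5*((45/2)*(1/784)) = 5*(45/1568) = 225/1568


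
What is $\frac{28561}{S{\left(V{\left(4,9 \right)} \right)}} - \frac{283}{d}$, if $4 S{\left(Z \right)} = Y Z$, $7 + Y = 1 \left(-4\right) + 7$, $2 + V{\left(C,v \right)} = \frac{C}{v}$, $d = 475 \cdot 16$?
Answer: $\frac{976784219}{53200} \approx 18361.0$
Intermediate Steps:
$d = 7600$
$V{\left(C,v \right)} = -2 + \frac{C}{v}$
$Y = -4$ ($Y = -7 + \left(1 \left(-4\right) + 7\right) = -7 + \left(-4 + 7\right) = -7 + 3 = -4$)
$S{\left(Z \right)} = - Z$ ($S{\left(Z \right)} = \frac{\left(-4\right) Z}{4} = - Z$)
$\frac{28561}{S{\left(V{\left(4,9 \right)} \right)}} - \frac{283}{d} = \frac{28561}{\left(-1\right) \left(-2 + \frac{4}{9}\right)} - \frac{283}{7600} = \frac{28561}{\left(-1\right) \left(- \frac{14}{9}\right)} - \frac{283}{7600} = \frac{28561}{\frac{14}{9}} - \frac{283}{7600} = 28561 \cdot \frac{9}{14} - \frac{283}{7600} = \frac{257049}{14} - \frac{283}{7600} = \frac{976784219}{53200}$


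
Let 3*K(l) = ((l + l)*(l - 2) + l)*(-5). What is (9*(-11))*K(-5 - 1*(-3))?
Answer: 2310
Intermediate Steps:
K(l) = -5*l/3 - 10*l*(-2 + l)/3 (K(l) = (((l + l)*(l - 2) + l)*(-5))/3 = (((2*l)*(-2 + l) + l)*(-5))/3 = ((2*l*(-2 + l) + l)*(-5))/3 = ((l + 2*l*(-2 + l))*(-5))/3 = (-5*l - 10*l*(-2 + l))/3 = -5*l/3 - 10*l*(-2 + l)/3)
(9*(-11))*K(-5 - 1*(-3)) = (9*(-11))*(5*(-5 - 1*(-3))*(3 - 2*(-5 - 1*(-3)))/3) = -165*(-5 + 3)*(3 - 2*(-5 + 3)) = -165*(-2)*(3 - 2*(-2)) = -165*(-2)*(3 + 4) = -165*(-2)*7 = -99*(-70/3) = 2310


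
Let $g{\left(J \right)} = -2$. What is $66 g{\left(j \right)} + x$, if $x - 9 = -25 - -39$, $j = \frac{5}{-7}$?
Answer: $-109$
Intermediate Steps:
$j = - \frac{5}{7}$ ($j = 5 \left(- \frac{1}{7}\right) = - \frac{5}{7} \approx -0.71429$)
$x = 23$ ($x = 9 - -14 = 9 + \left(-25 + 39\right) = 9 + 14 = 23$)
$66 g{\left(j \right)} + x = 66 \left(-2\right) + 23 = -132 + 23 = -109$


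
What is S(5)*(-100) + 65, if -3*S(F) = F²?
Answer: 2695/3 ≈ 898.33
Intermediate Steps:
S(F) = -F²/3
S(5)*(-100) + 65 = -⅓*5²*(-100) + 65 = -⅓*25*(-100) + 65 = -25/3*(-100) + 65 = 2500/3 + 65 = 2695/3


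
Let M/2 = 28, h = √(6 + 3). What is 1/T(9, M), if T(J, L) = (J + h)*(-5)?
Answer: -1/60 ≈ -0.016667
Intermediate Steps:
h = 3 (h = √9 = 3)
M = 56 (M = 2*28 = 56)
T(J, L) = -15 - 5*J (T(J, L) = (J + 3)*(-5) = (3 + J)*(-5) = -15 - 5*J)
1/T(9, M) = 1/(-15 - 5*9) = 1/(-15 - 45) = 1/(-60) = -1/60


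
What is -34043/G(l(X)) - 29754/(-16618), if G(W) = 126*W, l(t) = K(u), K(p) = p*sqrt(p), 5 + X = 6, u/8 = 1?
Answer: 14877/8309 - 34043*sqrt(2)/4032 ≈ -10.150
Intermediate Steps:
u = 8 (u = 8*1 = 8)
X = 1 (X = -5 + 6 = 1)
K(p) = p**(3/2)
l(t) = 16*sqrt(2) (l(t) = 8**(3/2) = 16*sqrt(2))
-34043/G(l(X)) - 29754/(-16618) = -34043*sqrt(2)/4032 - 29754/(-16618) = -34043*sqrt(2)/4032 - 29754*(-1/16618) = -34043*sqrt(2)/4032 + 14877/8309 = 14877/8309 - 34043*sqrt(2)/4032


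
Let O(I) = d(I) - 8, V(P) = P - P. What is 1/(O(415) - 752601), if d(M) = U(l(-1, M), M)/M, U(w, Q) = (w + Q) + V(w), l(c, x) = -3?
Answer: -415/312332323 ≈ -1.3287e-6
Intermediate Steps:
V(P) = 0
U(w, Q) = Q + w (U(w, Q) = (w + Q) + 0 = (Q + w) + 0 = Q + w)
d(M) = (-3 + M)/M (d(M) = (M - 3)/M = (-3 + M)/M)
O(I) = -8 + (-3 + I)/I (O(I) = (-3 + I)/I - 8 = -8 + (-3 + I)/I)
1/(O(415) - 752601) = 1/((-7 - 3/415) - 752601) = 1/(-2908/415 - 752601) = 1/(-312332323/415) = -415/312332323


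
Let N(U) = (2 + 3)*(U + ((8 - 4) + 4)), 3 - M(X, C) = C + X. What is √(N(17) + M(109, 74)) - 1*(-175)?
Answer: 175 + I*√55 ≈ 175.0 + 7.4162*I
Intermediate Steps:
M(X, C) = 3 - C - X (M(X, C) = 3 - (C + X) = 3 + (-C - X) = 3 - C - X)
N(U) = 40 + 5*U (N(U) = 5*(U + (4 + 4)) = 5*(U + 8) = 5*(8 + U) = 40 + 5*U)
√(N(17) + M(109, 74)) - 1*(-175) = √((40 + 5*17) + (3 - 1*74 - 1*109)) - 1*(-175) = √((40 + 85) + (3 - 74 - 109)) + 175 = √(125 - 180) + 175 = √(-55) + 175 = I*√55 + 175 = 175 + I*√55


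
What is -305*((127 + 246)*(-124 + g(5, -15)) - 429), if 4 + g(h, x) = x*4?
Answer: 21518665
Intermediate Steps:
g(h, x) = -4 + 4*x (g(h, x) = -4 + x*4 = -4 + 4*x)
-305*((127 + 246)*(-124 + g(5, -15)) - 429) = -305*((127 + 246)*(-124 + (-4 + 4*(-15))) - 429) = -305*(373*(-124 + (-4 - 60)) - 429) = -305*(373*(-124 - 64) - 429) = -305*(373*(-188) - 429) = -305*(-70124 - 429) = -305*(-70553) = 21518665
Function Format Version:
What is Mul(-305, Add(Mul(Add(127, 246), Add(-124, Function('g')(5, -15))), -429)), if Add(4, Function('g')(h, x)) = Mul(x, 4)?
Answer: 21518665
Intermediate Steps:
Function('g')(h, x) = Add(-4, Mul(4, x)) (Function('g')(h, x) = Add(-4, Mul(x, 4)) = Add(-4, Mul(4, x)))
Mul(-305, Add(Mul(Add(127, 246), Add(-124, Function('g')(5, -15))), -429)) = Mul(-305, Add(Mul(Add(127, 246), Add(-124, Add(-4, Mul(4, -15)))), -429)) = Mul(-305, Add(Mul(373, Add(-124, Add(-4, -60))), -429)) = Mul(-305, Add(Mul(373, Add(-124, -64)), -429)) = Mul(-305, Add(Mul(373, -188), -429)) = Mul(-305, Add(-70124, -429)) = Mul(-305, -70553) = 21518665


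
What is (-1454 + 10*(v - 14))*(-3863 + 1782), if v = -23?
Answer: 3795744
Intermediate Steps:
(-1454 + 10*(v - 14))*(-3863 + 1782) = (-1454 + 10*(-23 - 14))*(-3863 + 1782) = (-1454 + 10*(-37))*(-2081) = (-1454 - 370)*(-2081) = -1824*(-2081) = 3795744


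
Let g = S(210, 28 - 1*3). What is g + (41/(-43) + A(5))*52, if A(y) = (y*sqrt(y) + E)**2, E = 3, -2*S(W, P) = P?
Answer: 593909/86 + 1560*sqrt(5) ≈ 10394.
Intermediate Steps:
S(W, P) = -P/2
g = -25/2 (g = -(28 - 1*3)/2 = -(28 - 3)/2 = -1/2*25 = -25/2 ≈ -12.500)
A(y) = (3 + y**(3/2))**2 (A(y) = (y*sqrt(y) + 3)**2 = (y**(3/2) + 3)**2 = (3 + y**(3/2))**2)
g + (41/(-43) + A(5))*52 = -25/2 + (41/(-43) + (3 + 5**(3/2))**2)*52 = -25/2 + (41*(-1/43) + (3 + 5*sqrt(5))**2)*52 = -25/2 + (-41/43 + (3 + 5*sqrt(5))**2)*52 = -25/2 + (-2132/43 + 52*(3 + 5*sqrt(5))**2) = -5339/86 + 52*(3 + 5*sqrt(5))**2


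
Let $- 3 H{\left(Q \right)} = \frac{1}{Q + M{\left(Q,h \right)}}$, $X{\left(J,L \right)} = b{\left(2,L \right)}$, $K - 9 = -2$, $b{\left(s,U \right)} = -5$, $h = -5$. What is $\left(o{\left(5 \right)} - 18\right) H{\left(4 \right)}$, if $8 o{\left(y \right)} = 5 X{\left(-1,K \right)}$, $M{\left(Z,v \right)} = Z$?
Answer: $\frac{169}{192} \approx 0.88021$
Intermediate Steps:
$K = 7$ ($K = 9 - 2 = 7$)
$X{\left(J,L \right)} = -5$
$o{\left(y \right)} = - \frac{25}{8}$ ($o{\left(y \right)} = \frac{5 \left(-5\right)}{8} = \frac{1}{8} \left(-25\right) = - \frac{25}{8}$)
$H{\left(Q \right)} = - \frac{1}{6 Q}$ ($H{\left(Q \right)} = - \frac{1}{3 \left(Q + Q\right)} = - \frac{1}{3 \cdot 2 Q} = - \frac{\frac{1}{2} \frac{1}{Q}}{3} = - \frac{1}{6 Q}$)
$\left(o{\left(5 \right)} - 18\right) H{\left(4 \right)} = \left(- \frac{25}{8} - 18\right) \left(- \frac{1}{6 \cdot 4}\right) = - \frac{169 \left(\left(- \frac{1}{6}\right) \frac{1}{4}\right)}{8} = \left(- \frac{169}{8}\right) \left(- \frac{1}{24}\right) = \frac{169}{192}$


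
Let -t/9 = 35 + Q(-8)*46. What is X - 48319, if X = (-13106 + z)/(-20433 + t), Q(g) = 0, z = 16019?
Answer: -334175175/6916 ≈ -48319.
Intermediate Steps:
t = -315 (t = -9*(35 + 0*46) = -9*(35 + 0) = -9*35 = -315)
X = -971/6916 (X = (-13106 + 16019)/(-20433 - 315) = 2913/(-20748) = 2913*(-1/20748) = -971/6916 ≈ -0.14040)
X - 48319 = -971/6916 - 48319 = -334175175/6916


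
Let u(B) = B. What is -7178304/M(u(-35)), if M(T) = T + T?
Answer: 512736/5 ≈ 1.0255e+5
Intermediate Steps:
M(T) = 2*T
-7178304/M(u(-35)) = -7178304/(2*(-35)) = -7178304/(-70) = -7178304*(-1/70) = 512736/5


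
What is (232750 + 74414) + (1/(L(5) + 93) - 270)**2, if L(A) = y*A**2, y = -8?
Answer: 4351410517/11449 ≈ 3.8007e+5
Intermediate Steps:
L(A) = -8*A**2
(232750 + 74414) + (1/(L(5) + 93) - 270)**2 = (232750 + 74414) + (1/(-8*5**2 + 93) - 270)**2 = 307164 + (1/(-8*25 + 93) - 270)**2 = 307164 + (1/(-200 + 93) - 270)**2 = 307164 + (1/(-107) - 270)**2 = 307164 + (-1/107 - 270)**2 = 307164 + (-28891/107)**2 = 307164 + 834689881/11449 = 4351410517/11449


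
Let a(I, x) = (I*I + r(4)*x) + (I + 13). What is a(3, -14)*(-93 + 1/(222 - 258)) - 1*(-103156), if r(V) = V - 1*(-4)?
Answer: 1334993/12 ≈ 1.1125e+5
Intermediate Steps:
r(V) = 4 + V (r(V) = V + 4 = 4 + V)
a(I, x) = 13 + I + I² + 8*x (a(I, x) = (I*I + (4 + 4)*x) + (I + 13) = (I² + 8*x) + (13 + I) = 13 + I + I² + 8*x)
a(3, -14)*(-93 + 1/(222 - 258)) - 1*(-103156) = (13 + 3 + 3² + 8*(-14))*(-93 + 1/(222 - 258)) - 1*(-103156) = (13 + 3 + 9 - 112)*(-93 + 1/(-36)) + 103156 = -87*(-93 - 1/36) + 103156 = -87*(-3349/36) + 103156 = 97121/12 + 103156 = 1334993/12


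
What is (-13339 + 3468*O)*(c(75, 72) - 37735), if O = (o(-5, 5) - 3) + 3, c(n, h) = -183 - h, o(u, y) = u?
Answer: 1165495210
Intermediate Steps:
O = -5 (O = (-5 - 3) + 3 = -8 + 3 = -5)
(-13339 + 3468*O)*(c(75, 72) - 37735) = (-13339 + 3468*(-5))*((-183 - 1*72) - 37735) = (-13339 - 17340)*((-183 - 72) - 37735) = -30679*(-255 - 37735) = -30679*(-37990) = 1165495210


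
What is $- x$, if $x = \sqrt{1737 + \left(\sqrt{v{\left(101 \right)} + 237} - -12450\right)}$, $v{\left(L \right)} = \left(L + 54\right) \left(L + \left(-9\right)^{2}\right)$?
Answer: $- \sqrt{14187 + \sqrt{28447}} \approx -119.82$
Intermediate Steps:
$v{\left(L \right)} = \left(54 + L\right) \left(81 + L\right)$ ($v{\left(L \right)} = \left(54 + L\right) \left(L + 81\right) = \left(54 + L\right) \left(81 + L\right)$)
$x = \sqrt{14187 + \sqrt{28447}}$ ($x = \sqrt{1737 + \left(\sqrt{\left(4374 + 101^{2} + 135 \cdot 101\right) + 237} - -12450\right)} = \sqrt{1737 + \left(\sqrt{\left(4374 + 10201 + 13635\right) + 237} + 12450\right)} = \sqrt{1737 + \left(\sqrt{28210 + 237} + 12450\right)} = \sqrt{1737 + \left(\sqrt{28447} + 12450\right)} = \sqrt{1737 + \left(12450 + \sqrt{28447}\right)} = \sqrt{14187 + \sqrt{28447}} \approx 119.82$)
$- x = - \sqrt{14187 + \sqrt{28447}}$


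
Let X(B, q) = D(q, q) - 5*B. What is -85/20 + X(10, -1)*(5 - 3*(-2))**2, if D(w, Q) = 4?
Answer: -22281/4 ≈ -5570.3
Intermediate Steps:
X(B, q) = 4 - 5*B
-85/20 + X(10, -1)*(5 - 3*(-2))**2 = -85/20 + (4 - 5*10)*(5 - 3*(-2))**2 = -85*1/20 + (4 - 50)*(5 + 6)**2 = -17/4 - 46*11**2 = -17/4 - 46*121 = -17/4 - 5566 = -22281/4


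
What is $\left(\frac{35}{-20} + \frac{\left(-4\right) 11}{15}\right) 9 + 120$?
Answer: $\frac{1557}{20} \approx 77.85$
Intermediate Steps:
$\left(\frac{35}{-20} + \frac{\left(-4\right) 11}{15}\right) 9 + 120 = \left(35 \left(- \frac{1}{20}\right) - \frac{44}{15}\right) 9 + 120 = \left(- \frac{7}{4} - \frac{44}{15}\right) 9 + 120 = \left(- \frac{281}{60}\right) 9 + 120 = - \frac{843}{20} + 120 = \frac{1557}{20}$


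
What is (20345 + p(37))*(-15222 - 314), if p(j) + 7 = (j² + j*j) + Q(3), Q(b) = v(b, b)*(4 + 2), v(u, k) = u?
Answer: -358788384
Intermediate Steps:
Q(b) = 6*b (Q(b) = b*(4 + 2) = b*6 = 6*b)
p(j) = 11 + 2*j² (p(j) = -7 + ((j² + j*j) + 6*3) = -7 + ((j² + j²) + 18) = -7 + (2*j² + 18) = -7 + (18 + 2*j²) = 11 + 2*j²)
(20345 + p(37))*(-15222 - 314) = (20345 + (11 + 2*37²))*(-15222 - 314) = (20345 + (11 + 2*1369))*(-15536) = (20345 + (11 + 2738))*(-15536) = (20345 + 2749)*(-15536) = 23094*(-15536) = -358788384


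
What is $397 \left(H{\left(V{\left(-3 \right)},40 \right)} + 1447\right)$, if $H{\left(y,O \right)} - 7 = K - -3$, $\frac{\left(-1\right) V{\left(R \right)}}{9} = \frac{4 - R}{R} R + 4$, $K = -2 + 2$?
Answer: $578429$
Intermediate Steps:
$K = 0$
$V{\left(R \right)} = -72 + 9 R$ ($V{\left(R \right)} = - 9 \left(\frac{4 - R}{R} R + 4\right) = - 9 \left(\left(4 - R\right) + 4\right) = - 9 \left(8 - R\right) = -72 + 9 R$)
$H{\left(y,O \right)} = 10$ ($H{\left(y,O \right)} = 7 + \left(0 - -3\right) = 7 + \left(0 + 3\right) = 7 + 3 = 10$)
$397 \left(H{\left(V{\left(-3 \right)},40 \right)} + 1447\right) = 397 \left(10 + 1447\right) = 397 \cdot 1457 = 578429$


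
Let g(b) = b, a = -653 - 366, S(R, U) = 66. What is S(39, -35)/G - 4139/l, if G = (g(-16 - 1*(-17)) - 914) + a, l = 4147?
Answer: -1378375/1335334 ≈ -1.0322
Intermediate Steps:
a = -1019
G = -1932 (G = ((-16 - 1*(-17)) - 914) - 1019 = ((-16 + 17) - 914) - 1019 = (1 - 914) - 1019 = -913 - 1019 = -1932)
S(39, -35)/G - 4139/l = 66/(-1932) - 4139/4147 = 66*(-1/1932) - 4139*1/4147 = -11/322 - 4139/4147 = -1378375/1335334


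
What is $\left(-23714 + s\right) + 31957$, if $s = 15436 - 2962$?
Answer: $20717$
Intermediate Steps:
$s = 12474$
$\left(-23714 + s\right) + 31957 = \left(-23714 + 12474\right) + 31957 = -11240 + 31957 = 20717$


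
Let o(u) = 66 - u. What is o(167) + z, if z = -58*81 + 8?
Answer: -4791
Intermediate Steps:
z = -4690 (z = -4698 + 8 = -4690)
o(167) + z = (66 - 1*167) - 4690 = (66 - 167) - 4690 = -101 - 4690 = -4791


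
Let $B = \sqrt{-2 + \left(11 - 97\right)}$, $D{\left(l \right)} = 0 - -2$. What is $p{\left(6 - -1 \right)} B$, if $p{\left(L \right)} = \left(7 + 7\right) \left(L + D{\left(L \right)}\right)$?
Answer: $252 i \sqrt{22} \approx 1182.0 i$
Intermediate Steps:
$D{\left(l \right)} = 2$ ($D{\left(l \right)} = 0 + 2 = 2$)
$B = 2 i \sqrt{22}$ ($B = \sqrt{-2 + \left(11 - 97\right)} = \sqrt{-2 - 86} = \sqrt{-88} = 2 i \sqrt{22} \approx 9.3808 i$)
$p{\left(L \right)} = 28 + 14 L$ ($p{\left(L \right)} = \left(7 + 7\right) \left(L + 2\right) = 14 \left(2 + L\right) = 28 + 14 L$)
$p{\left(6 - -1 \right)} B = \left(28 + 14 \left(6 - -1\right)\right) 2 i \sqrt{22} = \left(28 + 14 \left(6 + 1\right)\right) 2 i \sqrt{22} = \left(28 + 14 \cdot 7\right) 2 i \sqrt{22} = \left(28 + 98\right) 2 i \sqrt{22} = 126 \cdot 2 i \sqrt{22} = 252 i \sqrt{22}$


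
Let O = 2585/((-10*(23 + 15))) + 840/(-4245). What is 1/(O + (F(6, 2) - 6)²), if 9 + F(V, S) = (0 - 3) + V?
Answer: 21508/2946585 ≈ 0.0072993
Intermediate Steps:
F(V, S) = -12 + V (F(V, S) = -9 + ((0 - 3) + V) = -9 + (-3 + V) = -12 + V)
O = -150567/21508 (O = 2585/((-10*38)) + 840*(-1/4245) = 2585/(-380) - 56/283 = 2585*(-1/380) - 56/283 = -517/76 - 56/283 = -150567/21508 ≈ -7.0005)
1/(O + (F(6, 2) - 6)²) = 1/(-150567/21508 + ((-12 + 6) - 6)²) = 1/(-150567/21508 + (-6 - 6)²) = 1/(-150567/21508 + (-12)²) = 1/(-150567/21508 + 144) = 1/(2946585/21508) = 21508/2946585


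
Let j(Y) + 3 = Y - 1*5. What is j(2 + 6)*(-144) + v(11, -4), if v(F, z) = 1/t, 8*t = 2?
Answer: 4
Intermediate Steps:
j(Y) = -8 + Y (j(Y) = -3 + (Y - 1*5) = -3 + (Y - 5) = -3 + (-5 + Y) = -8 + Y)
t = ¼ (t = (⅛)*2 = ¼ ≈ 0.25000)
v(F, z) = 4 (v(F, z) = 1/(¼) = 4)
j(2 + 6)*(-144) + v(11, -4) = (-8 + (2 + 6))*(-144) + 4 = (-8 + 8)*(-144) + 4 = 0*(-144) + 4 = 0 + 4 = 4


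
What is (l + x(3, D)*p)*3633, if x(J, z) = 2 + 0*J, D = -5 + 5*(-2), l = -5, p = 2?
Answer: -3633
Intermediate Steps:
D = -15 (D = -5 - 10 = -15)
x(J, z) = 2 (x(J, z) = 2 + 0 = 2)
(l + x(3, D)*p)*3633 = (-5 + 2*2)*3633 = (-5 + 4)*3633 = -1*3633 = -3633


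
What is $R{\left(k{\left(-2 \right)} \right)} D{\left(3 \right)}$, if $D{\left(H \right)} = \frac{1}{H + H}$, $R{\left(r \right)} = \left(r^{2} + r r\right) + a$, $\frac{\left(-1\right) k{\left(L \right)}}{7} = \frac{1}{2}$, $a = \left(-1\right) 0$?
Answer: $\frac{49}{12} \approx 4.0833$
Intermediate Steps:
$a = 0$
$k{\left(L \right)} = - \frac{7}{2}$
$R{\left(r \right)} = 2 r^{2}$ ($R{\left(r \right)} = \left(r^{2} + r r\right) + 0 = \left(r^{2} + r^{2}\right) + 0 = 2 r^{2} + 0 = 2 r^{2}$)
$D{\left(H \right)} = \frac{1}{2 H}$
$R{\left(k{\left(-2 \right)} \right)} D{\left(3 \right)} = 2 \left(- \frac{7}{2}\right)^{2} \frac{1}{2 \cdot 3} = 2 \cdot \frac{49}{4} \cdot \frac{1}{2} \cdot \frac{1}{3} = \frac{49}{2} \cdot \frac{1}{6} = \frac{49}{12}$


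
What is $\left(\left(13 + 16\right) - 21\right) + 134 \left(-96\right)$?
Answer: $-12856$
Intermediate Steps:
$\left(\left(13 + 16\right) - 21\right) + 134 \left(-96\right) = \left(29 - 21\right) - 12864 = 8 - 12864 = -12856$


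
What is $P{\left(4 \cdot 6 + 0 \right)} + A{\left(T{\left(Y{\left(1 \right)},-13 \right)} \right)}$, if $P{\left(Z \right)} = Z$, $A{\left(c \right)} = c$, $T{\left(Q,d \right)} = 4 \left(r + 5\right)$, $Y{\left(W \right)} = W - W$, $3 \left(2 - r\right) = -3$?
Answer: $56$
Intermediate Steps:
$r = 3$ ($r = 2 - -1 = 2 + 1 = 3$)
$Y{\left(W \right)} = 0$
$T{\left(Q,d \right)} = 32$ ($T{\left(Q,d \right)} = 4 \left(3 + 5\right) = 4 \cdot 8 = 32$)
$P{\left(4 \cdot 6 + 0 \right)} + A{\left(T{\left(Y{\left(1 \right)},-13 \right)} \right)} = \left(4 \cdot 6 + 0\right) + 32 = \left(24 + 0\right) + 32 = 24 + 32 = 56$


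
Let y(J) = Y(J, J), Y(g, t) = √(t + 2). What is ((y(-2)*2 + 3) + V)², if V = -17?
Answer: 196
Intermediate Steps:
Y(g, t) = √(2 + t)
y(J) = √(2 + J)
((y(-2)*2 + 3) + V)² = ((√(2 - 2)*2 + 3) - 17)² = ((√0*2 + 3) - 17)² = ((0*2 + 3) - 17)² = ((0 + 3) - 17)² = (3 - 17)² = (-14)² = 196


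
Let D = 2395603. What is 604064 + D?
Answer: 2999667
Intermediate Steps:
604064 + D = 604064 + 2395603 = 2999667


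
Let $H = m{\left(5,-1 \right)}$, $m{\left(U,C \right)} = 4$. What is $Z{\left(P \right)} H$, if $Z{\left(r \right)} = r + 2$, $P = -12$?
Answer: $-40$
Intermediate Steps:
$H = 4$
$Z{\left(r \right)} = 2 + r$
$Z{\left(P \right)} H = \left(2 - 12\right) 4 = \left(-10\right) 4 = -40$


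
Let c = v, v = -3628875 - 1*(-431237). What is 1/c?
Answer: -1/3197638 ≈ -3.1273e-7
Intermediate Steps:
v = -3197638 (v = -3628875 + 431237 = -3197638)
c = -3197638
1/c = 1/(-3197638) = -1/3197638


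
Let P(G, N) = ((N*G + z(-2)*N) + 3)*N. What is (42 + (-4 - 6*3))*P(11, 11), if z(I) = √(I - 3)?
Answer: 27280 + 2420*I*√5 ≈ 27280.0 + 5411.3*I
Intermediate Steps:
z(I) = √(-3 + I)
P(G, N) = N*(3 + G*N + I*N*√5) (P(G, N) = ((N*G + √(-3 - 2)*N) + 3)*N = ((G*N + √(-5)*N) + 3)*N = ((G*N + (I*√5)*N) + 3)*N = ((G*N + I*N*√5) + 3)*N = (3 + G*N + I*N*√5)*N = N*(3 + G*N + I*N*√5))
(42 + (-4 - 6*3))*P(11, 11) = (42 + (-4 - 6*3))*(11*(3 + 11*11 + I*11*√5)) = (42 + (-4 - 18))*(11*(3 + 121 + 11*I*√5)) = (42 - 22)*(11*(124 + 11*I*√5)) = 20*(1364 + 121*I*√5) = 27280 + 2420*I*√5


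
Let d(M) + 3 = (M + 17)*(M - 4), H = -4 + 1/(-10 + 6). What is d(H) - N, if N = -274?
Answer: 2653/16 ≈ 165.81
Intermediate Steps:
H = -17/4 (H = -4 + 1/(-4) = -4 - ¼ = -17/4 ≈ -4.2500)
d(M) = -3 + (-4 + M)*(17 + M) (d(M) = -3 + (M + 17)*(M - 4) = -3 + (17 + M)*(-4 + M) = -3 + (-4 + M)*(17 + M))
d(H) - N = (-71 + (-17/4)² + 13*(-17/4)) - 1*(-274) = (-71 + 289/16 - 221/4) + 274 = -1731/16 + 274 = 2653/16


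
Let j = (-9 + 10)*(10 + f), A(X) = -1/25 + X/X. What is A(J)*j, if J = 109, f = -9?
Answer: 24/25 ≈ 0.96000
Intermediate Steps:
A(X) = 24/25 (A(X) = -1*1/25 + 1 = -1/25 + 1 = 24/25)
j = 1 (j = (-9 + 10)*(10 - 9) = 1*1 = 1)
A(J)*j = (24/25)*1 = 24/25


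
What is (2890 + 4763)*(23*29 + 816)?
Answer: 11349399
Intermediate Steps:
(2890 + 4763)*(23*29 + 816) = 7653*(667 + 816) = 7653*1483 = 11349399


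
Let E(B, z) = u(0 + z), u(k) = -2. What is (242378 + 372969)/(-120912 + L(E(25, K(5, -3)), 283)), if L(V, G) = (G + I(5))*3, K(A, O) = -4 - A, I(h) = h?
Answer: -615347/120048 ≈ -5.1258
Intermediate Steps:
E(B, z) = -2
L(V, G) = 15 + 3*G (L(V, G) = (G + 5)*3 = (5 + G)*3 = 15 + 3*G)
(242378 + 372969)/(-120912 + L(E(25, K(5, -3)), 283)) = (242378 + 372969)/(-120912 + (15 + 3*283)) = 615347/(-120912 + (15 + 849)) = 615347/(-120912 + 864) = 615347/(-120048) = 615347*(-1/120048) = -615347/120048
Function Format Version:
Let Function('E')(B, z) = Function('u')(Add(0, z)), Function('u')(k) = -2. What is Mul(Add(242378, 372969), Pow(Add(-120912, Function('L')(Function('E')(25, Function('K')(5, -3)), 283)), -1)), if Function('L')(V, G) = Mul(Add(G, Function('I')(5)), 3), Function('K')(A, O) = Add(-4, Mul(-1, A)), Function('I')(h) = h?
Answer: Rational(-615347, 120048) ≈ -5.1258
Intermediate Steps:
Function('E')(B, z) = -2
Function('L')(V, G) = Add(15, Mul(3, G)) (Function('L')(V, G) = Mul(Add(G, 5), 3) = Mul(Add(5, G), 3) = Add(15, Mul(3, G)))
Mul(Add(242378, 372969), Pow(Add(-120912, Function('L')(Function('E')(25, Function('K')(5, -3)), 283)), -1)) = Mul(Add(242378, 372969), Pow(Add(-120912, Add(15, Mul(3, 283))), -1)) = Mul(615347, Pow(Add(-120912, Add(15, 849)), -1)) = Mul(615347, Pow(Add(-120912, 864), -1)) = Mul(615347, Pow(-120048, -1)) = Mul(615347, Rational(-1, 120048)) = Rational(-615347, 120048)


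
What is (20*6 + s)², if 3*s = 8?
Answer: 135424/9 ≈ 15047.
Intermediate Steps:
s = 8/3 (s = (⅓)*8 = 8/3 ≈ 2.6667)
(20*6 + s)² = (20*6 + 8/3)² = (120 + 8/3)² = (368/3)² = 135424/9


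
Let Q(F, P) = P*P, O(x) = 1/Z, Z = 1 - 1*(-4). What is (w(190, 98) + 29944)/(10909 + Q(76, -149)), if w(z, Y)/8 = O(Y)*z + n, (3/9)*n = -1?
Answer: 15112/16555 ≈ 0.91284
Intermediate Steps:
n = -3 (n = 3*(-1) = -3)
Z = 5 (Z = 1 + 4 = 5)
O(x) = ⅕ (O(x) = 1/5 = ⅕)
Q(F, P) = P²
w(z, Y) = -24 + 8*z/5 (w(z, Y) = 8*(z/5 - 3) = 8*(-3 + z/5) = -24 + 8*z/5)
(w(190, 98) + 29944)/(10909 + Q(76, -149)) = ((-24 + (8/5)*190) + 29944)/(10909 + (-149)²) = ((-24 + 304) + 29944)/(10909 + 22201) = (280 + 29944)/33110 = 30224*(1/33110) = 15112/16555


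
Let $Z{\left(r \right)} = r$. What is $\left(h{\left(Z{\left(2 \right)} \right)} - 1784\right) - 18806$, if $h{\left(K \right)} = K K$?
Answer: $-20586$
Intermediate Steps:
$h{\left(K \right)} = K^{2}$
$\left(h{\left(Z{\left(2 \right)} \right)} - 1784\right) - 18806 = \left(2^{2} - 1784\right) - 18806 = \left(4 - 1784\right) - 18806 = -1780 - 18806 = -20586$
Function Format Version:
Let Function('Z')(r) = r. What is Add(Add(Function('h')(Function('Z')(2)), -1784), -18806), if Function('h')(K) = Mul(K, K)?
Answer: -20586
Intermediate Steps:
Function('h')(K) = Pow(K, 2)
Add(Add(Function('h')(Function('Z')(2)), -1784), -18806) = Add(Add(Pow(2, 2), -1784), -18806) = Add(Add(4, -1784), -18806) = Add(-1780, -18806) = -20586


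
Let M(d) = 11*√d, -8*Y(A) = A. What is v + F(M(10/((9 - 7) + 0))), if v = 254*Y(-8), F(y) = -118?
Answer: 136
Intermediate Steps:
Y(A) = -A/8
v = 254 (v = 254*(-⅛*(-8)) = 254*1 = 254)
v + F(M(10/((9 - 7) + 0))) = 254 - 118 = 136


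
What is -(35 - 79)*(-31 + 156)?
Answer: 5500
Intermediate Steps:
-(35 - 79)*(-31 + 156) = -(-44)*125 = -1*(-5500) = 5500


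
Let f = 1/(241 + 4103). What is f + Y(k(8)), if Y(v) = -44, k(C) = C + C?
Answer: -191135/4344 ≈ -44.000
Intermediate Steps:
k(C) = 2*C
f = 1/4344 ≈ 0.00023020
f + Y(k(8)) = 1/4344 - 44 = -191135/4344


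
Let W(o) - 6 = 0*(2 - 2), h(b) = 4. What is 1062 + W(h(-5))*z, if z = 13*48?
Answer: 4806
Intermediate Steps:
W(o) = 6 (W(o) = 6 + 0*(2 - 2) = 6 + 0*0 = 6 + 0 = 6)
z = 624
1062 + W(h(-5))*z = 1062 + 6*624 = 1062 + 3744 = 4806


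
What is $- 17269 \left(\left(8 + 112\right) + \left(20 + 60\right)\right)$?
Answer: $-3453800$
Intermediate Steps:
$- 17269 \left(\left(8 + 112\right) + \left(20 + 60\right)\right) = - 17269 \left(120 + 80\right) = \left(-17269\right) 200 = -3453800$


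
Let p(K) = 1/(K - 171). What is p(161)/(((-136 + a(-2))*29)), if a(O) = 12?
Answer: 1/35960 ≈ 2.7809e-5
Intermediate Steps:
p(K) = 1/(-171 + K)
p(161)/(((-136 + a(-2))*29)) = 1/((-171 + 161)*(((-136 + 12)*29))) = 1/((-10)*((-124*29))) = -⅒/(-3596) = -⅒*(-1/3596) = 1/35960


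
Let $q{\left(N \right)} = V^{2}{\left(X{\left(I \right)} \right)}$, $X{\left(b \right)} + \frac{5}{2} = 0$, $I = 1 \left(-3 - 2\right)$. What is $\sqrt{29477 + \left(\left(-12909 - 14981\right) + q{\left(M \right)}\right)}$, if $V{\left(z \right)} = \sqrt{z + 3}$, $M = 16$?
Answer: $\frac{5 \sqrt{254}}{2} \approx 39.843$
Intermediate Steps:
$I = -5$ ($I = 1 \left(-5\right) = -5$)
$X{\left(b \right)} = - \frac{5}{2}$ ($X{\left(b \right)} = - \frac{5}{2} + 0 = - \frac{5}{2}$)
$V{\left(z \right)} = \sqrt{3 + z}$
$q{\left(N \right)} = \frac{1}{2}$ ($q{\left(N \right)} = \left(\sqrt{3 - \frac{5}{2}}\right)^{2} = \left(\sqrt{\frac{1}{2}}\right)^{2} = \left(\frac{\sqrt{2}}{2}\right)^{2} = \frac{1}{2}$)
$\sqrt{29477 + \left(\left(-12909 - 14981\right) + q{\left(M \right)}\right)} = \sqrt{29477 + \left(\left(-12909 - 14981\right) + \frac{1}{2}\right)} = \sqrt{29477 + \left(-27890 + \frac{1}{2}\right)} = \sqrt{29477 - \frac{55779}{2}} = \sqrt{\frac{3175}{2}} = \frac{5 \sqrt{254}}{2}$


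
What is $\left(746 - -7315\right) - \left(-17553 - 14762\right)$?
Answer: $40376$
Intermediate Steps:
$\left(746 - -7315\right) - \left(-17553 - 14762\right) = \left(746 + 7315\right) - \left(-17553 - 14762\right) = 8061 - -32315 = 8061 + 32315 = 40376$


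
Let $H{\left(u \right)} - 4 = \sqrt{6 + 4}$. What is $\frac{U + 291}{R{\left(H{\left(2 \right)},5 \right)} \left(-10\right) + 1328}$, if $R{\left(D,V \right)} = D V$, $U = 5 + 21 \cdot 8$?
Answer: $\frac{65424}{155923} + \frac{2900 \sqrt{10}}{155923} \approx 0.47841$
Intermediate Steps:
$H{\left(u \right)} = 4 + \sqrt{10}$ ($H{\left(u \right)} = 4 + \sqrt{6 + 4} = 4 + \sqrt{10}$)
$U = 173$ ($U = 5 + 168 = 173$)
$\frac{U + 291}{R{\left(H{\left(2 \right)},5 \right)} \left(-10\right) + 1328} = \frac{173 + 291}{\left(4 + \sqrt{10}\right) 5 \left(-10\right) + 1328} = \frac{464}{\left(20 + 5 \sqrt{10}\right) \left(-10\right) + 1328} = \frac{464}{\left(-200 - 50 \sqrt{10}\right) + 1328} = \frac{464}{1128 - 50 \sqrt{10}}$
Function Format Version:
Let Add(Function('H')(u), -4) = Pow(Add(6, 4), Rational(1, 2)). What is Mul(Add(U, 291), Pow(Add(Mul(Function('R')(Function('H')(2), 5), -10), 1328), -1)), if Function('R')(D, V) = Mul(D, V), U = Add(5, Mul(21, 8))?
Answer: Add(Rational(65424, 155923), Mul(Rational(2900, 155923), Pow(10, Rational(1, 2)))) ≈ 0.47841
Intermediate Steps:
Function('H')(u) = Add(4, Pow(10, Rational(1, 2))) (Function('H')(u) = Add(4, Pow(Add(6, 4), Rational(1, 2))) = Add(4, Pow(10, Rational(1, 2))))
U = 173 (U = Add(5, 168) = 173)
Mul(Add(U, 291), Pow(Add(Mul(Function('R')(Function('H')(2), 5), -10), 1328), -1)) = Mul(Add(173, 291), Pow(Add(Mul(Mul(Add(4, Pow(10, Rational(1, 2))), 5), -10), 1328), -1)) = Mul(464, Pow(Add(Mul(Add(20, Mul(5, Pow(10, Rational(1, 2)))), -10), 1328), -1)) = Mul(464, Pow(Add(Add(-200, Mul(-50, Pow(10, Rational(1, 2)))), 1328), -1)) = Mul(464, Pow(Add(1128, Mul(-50, Pow(10, Rational(1, 2)))), -1))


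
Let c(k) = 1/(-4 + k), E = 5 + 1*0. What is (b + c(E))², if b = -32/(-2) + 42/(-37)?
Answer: 344569/1369 ≈ 251.69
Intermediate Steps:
E = 5 (E = 5 + 0 = 5)
b = 550/37 (b = -32*(-½) + 42*(-1/37) = 16 - 42/37 = 550/37 ≈ 14.865)
(b + c(E))² = (550/37 + 1/(-4 + 5))² = (550/37 + 1/1)² = (550/37 + 1)² = (587/37)² = 344569/1369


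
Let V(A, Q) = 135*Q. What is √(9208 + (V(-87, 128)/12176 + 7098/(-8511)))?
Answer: √42922093478511930/2158957 ≈ 95.961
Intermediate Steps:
√(9208 + (V(-87, 128)/12176 + 7098/(-8511))) = √(9208 + ((135*128)/12176 + 7098/(-8511))) = √(9208 + (17280*(1/12176) + 7098*(-1/8511))) = √(9208 + (1080/761 - 2366/2837)) = √(9208 + 1263434/2158957) = √(19880939490/2158957) = √42922093478511930/2158957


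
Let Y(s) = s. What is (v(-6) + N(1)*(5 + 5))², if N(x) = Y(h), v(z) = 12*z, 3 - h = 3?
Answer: 5184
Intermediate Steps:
h = 0 (h = 3 - 1*3 = 3 - 3 = 0)
N(x) = 0
(v(-6) + N(1)*(5 + 5))² = (12*(-6) + 0*(5 + 5))² = (-72 + 0*10)² = (-72 + 0)² = (-72)² = 5184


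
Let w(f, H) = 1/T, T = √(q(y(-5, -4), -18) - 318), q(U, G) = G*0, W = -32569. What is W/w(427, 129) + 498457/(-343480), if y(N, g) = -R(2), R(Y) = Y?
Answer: -498457/343480 - 32569*I*√318 ≈ -1.4512 - 5.8079e+5*I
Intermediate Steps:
y(N, g) = -2 (y(N, g) = -1*2 = -2)
q(U, G) = 0
T = I*√318 (T = √(0 - 318) = √(-318) = I*√318 ≈ 17.833*I)
w(f, H) = -I*√318/318 (w(f, H) = 1/(I*√318) = -I*√318/318)
W/w(427, 129) + 498457/(-343480) = -32569*I*√318 + 498457/(-343480) = -32569*I*√318 + 498457*(-1/343480) = -32569*I*√318 - 498457/343480 = -498457/343480 - 32569*I*√318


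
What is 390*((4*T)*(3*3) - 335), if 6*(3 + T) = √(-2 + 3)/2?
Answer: -171600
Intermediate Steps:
T = -35/12 (T = -3 + (√(-2 + 3)/2)/6 = -3 + (√1*(½))/6 = -3 + (1*(½))/6 = -3 + (⅙)*(½) = -3 + 1/12 = -35/12 ≈ -2.9167)
390*((4*T)*(3*3) - 335) = 390*((4*(-35/12))*(3*3) - 335) = 390*(-35/3*9 - 335) = 390*(-105 - 335) = 390*(-440) = -171600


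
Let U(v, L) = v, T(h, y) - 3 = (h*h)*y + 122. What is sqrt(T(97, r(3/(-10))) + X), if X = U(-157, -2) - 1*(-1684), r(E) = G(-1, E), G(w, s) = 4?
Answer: 2*sqrt(9822) ≈ 198.21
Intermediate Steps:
r(E) = 4
T(h, y) = 125 + y*h**2 (T(h, y) = 3 + ((h*h)*y + 122) = 3 + (h**2*y + 122) = 3 + (y*h**2 + 122) = 3 + (122 + y*h**2) = 125 + y*h**2)
X = 1527 (X = -157 - 1*(-1684) = -157 + 1684 = 1527)
sqrt(T(97, r(3/(-10))) + X) = sqrt((125 + 4*97**2) + 1527) = sqrt((125 + 4*9409) + 1527) = sqrt((125 + 37636) + 1527) = sqrt(37761 + 1527) = sqrt(39288) = 2*sqrt(9822)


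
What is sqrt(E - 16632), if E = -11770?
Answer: I*sqrt(28402) ≈ 168.53*I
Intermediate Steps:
sqrt(E - 16632) = sqrt(-11770 - 16632) = sqrt(-28402) = I*sqrt(28402)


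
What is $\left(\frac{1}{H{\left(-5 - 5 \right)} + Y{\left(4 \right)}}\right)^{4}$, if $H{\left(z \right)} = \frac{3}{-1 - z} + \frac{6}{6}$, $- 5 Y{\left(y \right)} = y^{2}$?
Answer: $\frac{50625}{614656} \approx 0.082363$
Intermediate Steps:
$Y{\left(y \right)} = - \frac{y^{2}}{5}$
$H{\left(z \right)} = 1 + \frac{3}{-1 - z}$ ($H{\left(z \right)} = \frac{3}{-1 - z} + 6 \cdot \frac{1}{6} = \frac{3}{-1 - z} + 1 = 1 + \frac{3}{-1 - z}$)
$\left(\frac{1}{H{\left(-5 - 5 \right)} + Y{\left(4 \right)}}\right)^{4} = \left(\frac{1}{\frac{-2 - 10}{1 - 10} - \frac{4^{2}}{5}}\right)^{4} = \left(\frac{1}{\frac{-2 - 10}{1 - 10} - \frac{16}{5}}\right)^{4} = \left(\frac{1}{\frac{1}{-9} \left(-12\right) - \frac{16}{5}}\right)^{4} = \left(\frac{1}{\left(- \frac{1}{9}\right) \left(-12\right) - \frac{16}{5}}\right)^{4} = \left(\frac{1}{\frac{4}{3} - \frac{16}{5}}\right)^{4} = \left(\frac{1}{- \frac{28}{15}}\right)^{4} = \left(- \frac{15}{28}\right)^{4} = \frac{50625}{614656}$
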